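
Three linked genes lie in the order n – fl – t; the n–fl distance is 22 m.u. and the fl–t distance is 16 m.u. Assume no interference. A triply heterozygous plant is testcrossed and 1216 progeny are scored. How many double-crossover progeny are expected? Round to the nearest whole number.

Map distances give recombination frequencies of 0.220 and 0.160 for the two intervals.
With no interference, expected double-crossover frequency = 0.220 × 0.160 = 0.03520.
Expected number = 0.03520 × 1216 = 42.80 ≈ 43.

43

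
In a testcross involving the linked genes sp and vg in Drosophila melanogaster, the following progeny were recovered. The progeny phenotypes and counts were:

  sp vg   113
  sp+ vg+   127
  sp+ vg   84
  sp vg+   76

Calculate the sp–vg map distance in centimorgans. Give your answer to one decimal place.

The two most frequent classes, sp+ vg+ (127) and sp vg (113), are the parental types, so the F1 was sp+ vg+ / sp vg.
The recombinant classes are sp+ vg and sp vg+: 84 + 76 = 160.
Recombination frequency = 160/400 = 0.4000 ≈ 40.0%, i.e. 40.0 centimorgans.

40.0 centimorgans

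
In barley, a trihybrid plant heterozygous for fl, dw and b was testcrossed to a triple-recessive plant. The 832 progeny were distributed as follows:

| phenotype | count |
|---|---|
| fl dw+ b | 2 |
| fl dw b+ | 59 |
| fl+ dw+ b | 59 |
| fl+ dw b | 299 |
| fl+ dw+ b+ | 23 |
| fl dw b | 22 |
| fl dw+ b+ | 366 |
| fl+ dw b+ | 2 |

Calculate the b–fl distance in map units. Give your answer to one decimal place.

5.9 map units

The two most frequent reciprocal classes, fl+ dw b and fl dw+ b+, are the parental types, so the F1 was fl+ dw b / fl dw+ b+.
The two rarest classes, fl+ dw b+ and fl dw+ b, are the double crossovers. Comparing them with the parentals, only the b allele has switched, so b is the middle locus and the order is dw – b – fl.
Crossovers in the b–fl interval produce the single-crossover classes fl dw b and fl+ dw+ b+ (22 + 23 = 45) plus the double crossovers (4).
RF(b–fl) = (45 + 4) / 832 = 49/832 = 0.0589 → 5.9 map units.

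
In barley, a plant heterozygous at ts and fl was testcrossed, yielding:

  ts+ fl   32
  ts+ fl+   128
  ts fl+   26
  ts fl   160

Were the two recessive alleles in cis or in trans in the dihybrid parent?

The two most frequent classes are ts+ fl+ (128) and ts fl (160); these are the parental (non-recombinant) types.
So the F1 carried ts+ fl+ on one chromosome and ts fl on the other — the recessive alleles are on the same chromosome (cis / coupling).

cis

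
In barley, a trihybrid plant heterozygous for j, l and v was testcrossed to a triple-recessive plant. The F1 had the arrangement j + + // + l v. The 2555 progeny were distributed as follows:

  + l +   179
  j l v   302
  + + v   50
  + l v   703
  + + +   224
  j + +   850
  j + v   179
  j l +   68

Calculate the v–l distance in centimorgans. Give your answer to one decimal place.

18.6 centimorgans

The two rarest classes, j l + and + + v, are the double crossovers. Comparing them with the parentals, only the l allele has switched, so l is the middle locus and the order is v – l – j.
Crossovers in the v–l interval produce the single-crossover classes j + v and + l + (179 + 179 = 358) plus the double crossovers (118).
RF(v–l) = (358 + 118) / 2555 = 476/2555 = 0.1863 → 18.6 centimorgans.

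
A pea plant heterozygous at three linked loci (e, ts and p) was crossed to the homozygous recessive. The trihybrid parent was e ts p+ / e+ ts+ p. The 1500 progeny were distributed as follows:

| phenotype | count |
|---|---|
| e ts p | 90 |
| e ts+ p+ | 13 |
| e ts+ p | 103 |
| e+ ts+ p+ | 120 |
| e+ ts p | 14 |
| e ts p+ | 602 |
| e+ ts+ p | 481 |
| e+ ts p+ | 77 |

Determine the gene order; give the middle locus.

ts

The two rarest classes, e ts+ p+ and e+ ts p, are the double crossovers. Comparing them with the parentals, only the ts allele has switched, so ts is the middle locus and the order is e – ts – p.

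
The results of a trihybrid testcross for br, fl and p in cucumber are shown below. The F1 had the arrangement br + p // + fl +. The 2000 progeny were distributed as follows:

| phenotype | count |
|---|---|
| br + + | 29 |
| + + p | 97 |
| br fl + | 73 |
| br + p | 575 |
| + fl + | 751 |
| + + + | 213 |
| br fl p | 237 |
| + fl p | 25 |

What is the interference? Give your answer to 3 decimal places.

The two rarest classes, br + + and + fl p, are the double crossovers. Comparing them with the parentals, only the p allele has switched, so p is the middle locus and the order is fl – p – br.
fl–p: (450 + 54)/2000 = 0.2520; p–br: (170 + 54)/2000 = 0.1120.
Expected DCO frequency = 0.2520 × 0.1120 ≈ 0.02822; observed = 54/2000 ≈ 0.02700.
Coefficient of coincidence = 0.02700/0.02822 ≈ 0.957; interference = 1 − 0.957 = 0.043.

0.043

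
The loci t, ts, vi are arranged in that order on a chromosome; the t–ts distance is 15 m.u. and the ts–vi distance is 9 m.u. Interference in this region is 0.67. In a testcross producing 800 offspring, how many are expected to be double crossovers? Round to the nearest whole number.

Map distances give recombination frequencies of 0.150 and 0.090 for the two intervals.
With interference 0.67 (so coincidence = 0.33), expected double-crossover frequency = 0.150 × 0.090 × 0.33 = 0.00445.
Expected number = 0.00445 × 800 = 3.56 ≈ 4.

4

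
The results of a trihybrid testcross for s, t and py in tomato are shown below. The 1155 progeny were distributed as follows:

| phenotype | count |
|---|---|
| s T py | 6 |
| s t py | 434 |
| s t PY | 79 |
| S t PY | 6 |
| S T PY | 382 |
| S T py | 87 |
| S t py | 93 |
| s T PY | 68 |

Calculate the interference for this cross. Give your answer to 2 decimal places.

The two most frequent reciprocal classes, s t py and S T PY, are the parental types, so the F1 was s t py / S T PY.
The two rarest classes, s T py and S t PY, are the double crossovers. Comparing them with the parentals, only the t allele has switched, so t is the middle locus and the order is py – t – s.
py–t: (166 + 12)/1155 = 0.1541; t–s: (161 + 12)/1155 = 0.1498.
Expected DCO frequency = 0.1541 × 0.1498 ≈ 0.02308; observed = 12/1155 ≈ 0.01039.
Coefficient of coincidence = 0.01039/0.02308 ≈ 0.45; interference = 1 − 0.45 = 0.55.

0.55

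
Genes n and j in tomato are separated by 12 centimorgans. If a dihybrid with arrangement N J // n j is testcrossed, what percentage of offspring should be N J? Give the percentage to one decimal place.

44.0%

A map distance of 12 centimorgans corresponds to a recombination frequency of 0.120.
The F1 is N J / n j, so N J is a parental gamete class with expected frequency (1 − r)/2 = 0.880/2 = 0.4400.
That is 0.4400 = 44.0% of the progeny.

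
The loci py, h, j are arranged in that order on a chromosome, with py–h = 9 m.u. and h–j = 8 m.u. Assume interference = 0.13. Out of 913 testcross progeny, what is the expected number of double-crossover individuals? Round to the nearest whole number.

Map distances give recombination frequencies of 0.090 and 0.080 for the two intervals.
With interference 0.13 (so coincidence = 0.87), expected double-crossover frequency = 0.090 × 0.080 × 0.87 = 0.00626.
Expected number = 0.00626 × 913 = 5.72 ≈ 6.

6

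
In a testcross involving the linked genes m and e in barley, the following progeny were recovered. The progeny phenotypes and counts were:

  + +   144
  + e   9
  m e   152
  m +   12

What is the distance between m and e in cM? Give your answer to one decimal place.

The two most frequent classes, + + (144) and m e (152), are the parental types, so the F1 was + + / m e.
The recombinant classes are + e and m +: 9 + 12 = 21.
Recombination frequency = 21/317 = 0.0662 ≈ 6.6%, i.e. 6.6 cM.

6.6 cM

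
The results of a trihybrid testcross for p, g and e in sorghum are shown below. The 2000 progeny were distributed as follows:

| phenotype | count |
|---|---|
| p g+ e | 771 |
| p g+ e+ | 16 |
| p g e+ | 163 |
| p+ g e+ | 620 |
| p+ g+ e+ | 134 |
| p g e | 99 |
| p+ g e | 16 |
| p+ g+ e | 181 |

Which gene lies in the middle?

The two most frequent reciprocal classes, p g+ e and p+ g e+, are the parental types, so the F1 was p g+ e / p+ g e+.
The two rarest classes, p g+ e+ and p+ g e, are the double crossovers. Comparing them with the parentals, only the e allele has switched, so e is the middle locus and the order is p – e – g.

e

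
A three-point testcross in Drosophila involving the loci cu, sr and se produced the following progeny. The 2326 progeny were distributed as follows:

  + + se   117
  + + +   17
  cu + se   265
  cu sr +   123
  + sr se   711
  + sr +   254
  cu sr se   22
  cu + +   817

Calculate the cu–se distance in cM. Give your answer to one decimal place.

24.0 cM

The two most frequent reciprocal classes, cu + + and + sr se, are the parental types, so the F1 was cu + + / + sr se.
The two rarest classes, + + + and cu sr se, are the double crossovers. Comparing them with the parentals, only the cu allele has switched, so cu is the middle locus and the order is sr – cu – se.
Crossovers in the cu–se interval produce the single-crossover classes cu + se and + sr + (265 + 254 = 519) plus the double crossovers (39).
RF(cu–se) = (519 + 39) / 2326 = 558/2326 = 0.2399 → 24.0 cM.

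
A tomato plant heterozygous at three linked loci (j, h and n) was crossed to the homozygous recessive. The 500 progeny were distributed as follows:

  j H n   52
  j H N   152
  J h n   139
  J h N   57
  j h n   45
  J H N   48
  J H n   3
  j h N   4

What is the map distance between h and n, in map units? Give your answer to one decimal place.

23.2 map units

The two most frequent reciprocal classes, j H N and J h n, are the parental types, so the F1 was j H N / J h n.
The two rarest classes, j h N and J H n, are the double crossovers. Comparing them with the parentals, only the h allele has switched, so h is the middle locus and the order is n – h – j.
Crossovers in the n–h interval produce the single-crossover classes j H n and J h N (52 + 57 = 109) plus the double crossovers (7).
RF(n–h) = (109 + 7) / 500 = 116/500 = 0.2320 → 23.2 map units.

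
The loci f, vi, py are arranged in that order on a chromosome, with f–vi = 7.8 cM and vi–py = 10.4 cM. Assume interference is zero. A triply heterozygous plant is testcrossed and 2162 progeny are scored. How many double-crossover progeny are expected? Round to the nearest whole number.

18

Map distances give recombination frequencies of 0.078 and 0.104 for the two intervals.
With no interference, expected double-crossover frequency = 0.078 × 0.104 = 0.00811.
Expected number = 0.00811 × 2162 = 17.54 ≈ 18.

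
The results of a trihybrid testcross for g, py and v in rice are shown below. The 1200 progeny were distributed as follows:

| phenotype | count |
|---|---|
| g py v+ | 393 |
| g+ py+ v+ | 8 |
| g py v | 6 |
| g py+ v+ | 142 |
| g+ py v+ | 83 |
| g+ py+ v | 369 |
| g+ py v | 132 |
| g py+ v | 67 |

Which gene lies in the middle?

The two most frequent reciprocal classes, g+ py+ v and g py v+, are the parental types, so the F1 was g+ py+ v / g py v+.
The two rarest classes, g+ py+ v+ and g py v, are the double crossovers. Comparing them with the parentals, only the v allele has switched, so v is the middle locus and the order is py – v – g.

v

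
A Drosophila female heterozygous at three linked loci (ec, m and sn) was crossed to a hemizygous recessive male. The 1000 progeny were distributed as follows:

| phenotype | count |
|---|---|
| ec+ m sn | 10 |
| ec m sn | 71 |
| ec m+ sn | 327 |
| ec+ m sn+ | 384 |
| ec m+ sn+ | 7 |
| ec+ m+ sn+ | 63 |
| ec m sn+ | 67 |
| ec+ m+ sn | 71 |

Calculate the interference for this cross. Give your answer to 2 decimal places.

0.27

The two most frequent reciprocal classes, ec+ m sn+ and ec m+ sn, are the parental types, so the F1 was ec+ m sn+ / ec m+ sn.
The two rarest classes, ec+ m sn and ec m+ sn+, are the double crossovers. Comparing them with the parentals, only the sn allele has switched, so sn is the middle locus and the order is m – sn – ec.
m–sn: (134 + 17)/1000 = 0.1510; sn–ec: (138 + 17)/1000 = 0.1550.
Expected DCO frequency = 0.1510 × 0.1550 ≈ 0.02340; observed = 17/1000 ≈ 0.01700.
Coefficient of coincidence = 0.01700/0.02340 ≈ 0.73; interference = 1 − 0.73 = 0.27.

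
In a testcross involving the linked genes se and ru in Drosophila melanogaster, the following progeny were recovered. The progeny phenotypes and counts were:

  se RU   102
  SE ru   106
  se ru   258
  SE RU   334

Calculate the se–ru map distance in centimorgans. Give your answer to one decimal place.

The two most frequent classes, SE RU (334) and se ru (258), are the parental types, so the F1 was SE RU / se ru.
The recombinant classes are SE ru and se RU: 106 + 102 = 208.
Recombination frequency = 208/800 = 0.2600 ≈ 26.0%, i.e. 26.0 centimorgans.

26.0 centimorgans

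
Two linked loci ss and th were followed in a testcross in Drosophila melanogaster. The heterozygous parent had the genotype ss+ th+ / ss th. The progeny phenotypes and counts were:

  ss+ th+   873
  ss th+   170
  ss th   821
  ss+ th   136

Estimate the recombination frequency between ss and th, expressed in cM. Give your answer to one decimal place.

15.3 cM

The recombinant classes are ss+ th and ss th+: 136 + 170 = 306.
Recombination frequency = 306/2000 = 0.1530 ≈ 15.3%, i.e. 15.3 cM.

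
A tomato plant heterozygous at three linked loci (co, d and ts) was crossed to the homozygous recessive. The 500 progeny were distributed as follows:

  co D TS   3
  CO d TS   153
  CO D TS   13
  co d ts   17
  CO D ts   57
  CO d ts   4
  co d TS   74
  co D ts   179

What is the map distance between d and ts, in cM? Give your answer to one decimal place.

The two most frequent reciprocal classes, CO d TS and co D ts, are the parental types, so the F1 was CO d TS / co D ts.
The two rarest classes, CO d ts and co D TS, are the double crossovers. Comparing them with the parentals, only the ts allele has switched, so ts is the middle locus and the order is d – ts – co.
Crossovers in the d–ts interval produce the single-crossover classes CO D TS and co d ts (13 + 17 = 30) plus the double crossovers (7).
RF(d–ts) = (30 + 7) / 500 = 37/500 = 0.0740 → 7.4 cM.

7.4 cM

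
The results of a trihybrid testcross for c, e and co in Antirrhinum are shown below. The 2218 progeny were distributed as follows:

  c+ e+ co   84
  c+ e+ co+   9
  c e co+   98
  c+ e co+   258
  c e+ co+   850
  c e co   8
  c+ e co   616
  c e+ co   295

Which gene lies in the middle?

The two most frequent reciprocal classes, c e+ co+ and c+ e co, are the parental types, so the F1 was c e+ co+ / c+ e co.
The two rarest classes, c+ e+ co+ and c e co, are the double crossovers. Comparing them with the parentals, only the c allele has switched, so c is the middle locus and the order is co – c – e.

c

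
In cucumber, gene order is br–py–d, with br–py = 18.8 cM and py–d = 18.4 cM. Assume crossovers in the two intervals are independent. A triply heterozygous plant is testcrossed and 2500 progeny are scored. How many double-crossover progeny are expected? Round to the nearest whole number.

86

Map distances give recombination frequencies of 0.188 and 0.184 for the two intervals.
With no interference, expected double-crossover frequency = 0.188 × 0.184 = 0.03459.
Expected number = 0.03459 × 2500 = 86.48 ≈ 86.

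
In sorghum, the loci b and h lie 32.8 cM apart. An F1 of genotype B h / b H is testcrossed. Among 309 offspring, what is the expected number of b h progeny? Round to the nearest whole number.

A map distance of 32.8 cM corresponds to a recombination frequency of 0.328.
The F1 is B h / b H, so b h is a recombinant gamete class with expected frequency r/2 = 0.328/2 = 0.1640.
Expected number = 0.1640 × 309 = 50.68 ≈ 51.

51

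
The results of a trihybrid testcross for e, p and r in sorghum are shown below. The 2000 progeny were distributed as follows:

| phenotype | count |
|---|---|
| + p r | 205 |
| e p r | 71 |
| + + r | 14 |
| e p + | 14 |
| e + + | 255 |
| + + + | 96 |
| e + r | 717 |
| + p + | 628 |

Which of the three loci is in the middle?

The two most frequent reciprocal classes, e + r and + p +, are the parental types, so the F1 was e + r / + p +.
The two rarest classes, + + r and e p +, are the double crossovers. Comparing them with the parentals, only the e allele has switched, so e is the middle locus and the order is p – e – r.

e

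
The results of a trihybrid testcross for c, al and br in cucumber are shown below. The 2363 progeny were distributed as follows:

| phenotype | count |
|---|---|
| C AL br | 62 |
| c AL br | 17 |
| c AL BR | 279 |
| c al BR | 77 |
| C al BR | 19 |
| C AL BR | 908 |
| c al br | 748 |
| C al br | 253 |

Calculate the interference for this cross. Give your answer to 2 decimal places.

The two most frequent reciprocal classes, c al br and C AL BR, are the parental types, so the F1 was c al br / C AL BR.
The two rarest classes, c AL br and C al BR, are the double crossovers. Comparing them with the parentals, only the al allele has switched, so al is the middle locus and the order is br – al – c.
br–al: (139 + 36)/2363 = 0.0741; al–c: (532 + 36)/2363 = 0.2404.
Expected DCO frequency = 0.0741 × 0.2404 ≈ 0.01781; observed = 36/2363 ≈ 0.01523.
Coefficient of coincidence = 0.01523/0.01781 ≈ 0.86; interference = 1 − 0.86 = 0.14.

0.14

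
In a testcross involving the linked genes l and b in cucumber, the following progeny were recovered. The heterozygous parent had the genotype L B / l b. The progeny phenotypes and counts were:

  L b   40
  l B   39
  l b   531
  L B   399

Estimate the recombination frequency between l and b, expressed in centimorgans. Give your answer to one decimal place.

7.8 centimorgans

The recombinant classes are L b and l B: 40 + 39 = 79.
Recombination frequency = 79/1009 = 0.0783 ≈ 7.8%, i.e. 7.8 centimorgans.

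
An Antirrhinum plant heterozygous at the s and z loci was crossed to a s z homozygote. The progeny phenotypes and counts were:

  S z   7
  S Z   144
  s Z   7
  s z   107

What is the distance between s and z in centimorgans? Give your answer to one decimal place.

5.3 centimorgans

The two most frequent classes, S Z (144) and s z (107), are the parental types, so the F1 was S Z / s z.
The recombinant classes are S z and s Z: 7 + 7 = 14.
Recombination frequency = 14/265 = 0.0528 ≈ 5.3%, i.e. 5.3 centimorgans.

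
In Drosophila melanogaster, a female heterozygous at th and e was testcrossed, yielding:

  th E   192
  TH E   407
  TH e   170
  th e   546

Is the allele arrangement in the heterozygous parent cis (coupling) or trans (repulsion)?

The two most frequent classes are TH E (407) and th e (546); these are the parental (non-recombinant) types.
So the F1 carried TH E on one chromosome and th e on the other — the recessive alleles are on the same chromosome (cis / coupling).

cis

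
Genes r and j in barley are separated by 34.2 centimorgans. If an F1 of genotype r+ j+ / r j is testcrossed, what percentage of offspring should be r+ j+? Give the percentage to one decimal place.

A map distance of 34.2 centimorgans corresponds to a recombination frequency of 0.342.
The F1 is r+ j+ / r j, so r+ j+ is a parental gamete class with expected frequency (1 − r)/2 = 0.658/2 = 0.3290.
That is 0.3290 = 32.9% of the progeny.

32.9%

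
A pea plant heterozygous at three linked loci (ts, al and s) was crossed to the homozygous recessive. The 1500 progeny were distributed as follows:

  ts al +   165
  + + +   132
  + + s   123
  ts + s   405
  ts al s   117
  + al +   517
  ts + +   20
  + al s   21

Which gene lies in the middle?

s

The two most frequent reciprocal classes, + al + and ts + s, are the parental types, so the F1 was + al + / ts + s.
The two rarest classes, + al s and ts + +, are the double crossovers. Comparing them with the parentals, only the s allele has switched, so s is the middle locus and the order is al – s – ts.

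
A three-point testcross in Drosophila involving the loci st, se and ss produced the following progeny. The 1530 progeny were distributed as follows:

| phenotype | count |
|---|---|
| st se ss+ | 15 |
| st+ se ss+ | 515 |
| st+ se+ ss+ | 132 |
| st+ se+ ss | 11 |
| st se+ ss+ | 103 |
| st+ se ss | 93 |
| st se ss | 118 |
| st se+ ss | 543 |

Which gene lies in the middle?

st

The two most frequent reciprocal classes, st se+ ss and st+ se ss+, are the parental types, so the F1 was st se+ ss / st+ se ss+.
The two rarest classes, st+ se+ ss and st se ss+, are the double crossovers. Comparing them with the parentals, only the st allele has switched, so st is the middle locus and the order is se – st – ss.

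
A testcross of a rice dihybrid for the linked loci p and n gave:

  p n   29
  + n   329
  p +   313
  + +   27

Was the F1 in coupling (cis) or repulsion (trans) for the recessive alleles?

trans

The two most frequent classes are + n (329) and p + (313); these are the parental (non-recombinant) types.
So the F1 carried + n on one chromosome and p + on the other — the recessive alleles are on opposite chromosomes (trans / repulsion).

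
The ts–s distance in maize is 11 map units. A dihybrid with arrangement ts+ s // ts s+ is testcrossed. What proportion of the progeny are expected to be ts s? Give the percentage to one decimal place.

A map distance of 11 map units corresponds to a recombination frequency of 0.110.
The F1 is ts+ s / ts s+, so ts s is a recombinant gamete class with expected frequency r/2 = 0.110/2 = 0.0550.
That is 0.0550 = 5.5% of the progeny.

5.5%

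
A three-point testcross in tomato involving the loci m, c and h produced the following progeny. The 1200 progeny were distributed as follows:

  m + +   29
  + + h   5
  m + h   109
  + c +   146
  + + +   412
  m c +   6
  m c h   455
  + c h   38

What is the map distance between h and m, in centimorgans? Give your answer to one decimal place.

6.5 centimorgans

The two most frequent reciprocal classes, + + + and m c h, are the parental types, so the F1 was + + + / m c h.
The two rarest classes, + + h and m c +, are the double crossovers. Comparing them with the parentals, only the h allele has switched, so h is the middle locus and the order is c – h – m.
Crossovers in the h–m interval produce the single-crossover classes m + + and + c h (29 + 38 = 67) plus the double crossovers (11).
RF(h–m) = (67 + 11) / 1200 = 78/1200 = 0.0650 → 6.5 centimorgans.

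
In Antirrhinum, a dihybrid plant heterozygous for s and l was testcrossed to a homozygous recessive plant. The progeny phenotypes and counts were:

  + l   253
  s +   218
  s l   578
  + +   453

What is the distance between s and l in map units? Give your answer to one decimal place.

The two most frequent classes, + + (453) and s l (578), are the parental types, so the F1 was + + / s l.
The recombinant classes are + l and s +: 253 + 218 = 471.
Recombination frequency = 471/1502 = 0.3136 ≈ 31.4%, i.e. 31.4 map units.

31.4 map units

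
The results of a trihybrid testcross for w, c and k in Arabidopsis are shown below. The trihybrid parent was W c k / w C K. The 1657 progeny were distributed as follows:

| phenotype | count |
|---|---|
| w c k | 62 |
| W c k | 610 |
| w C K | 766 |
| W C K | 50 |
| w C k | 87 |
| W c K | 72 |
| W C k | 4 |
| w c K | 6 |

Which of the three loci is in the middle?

c

The two rarest classes, W C k and w c K, are the double crossovers. Comparing them with the parentals, only the c allele has switched, so c is the middle locus and the order is k – c – w.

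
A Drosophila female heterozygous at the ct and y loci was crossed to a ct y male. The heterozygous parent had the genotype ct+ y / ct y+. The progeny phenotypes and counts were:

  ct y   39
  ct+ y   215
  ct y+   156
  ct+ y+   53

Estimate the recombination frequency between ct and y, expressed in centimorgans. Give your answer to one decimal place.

19.9 centimorgans

The recombinant classes are ct+ y+ and ct y: 53 + 39 = 92.
Recombination frequency = 92/463 = 0.1987 ≈ 19.9%, i.e. 19.9 centimorgans.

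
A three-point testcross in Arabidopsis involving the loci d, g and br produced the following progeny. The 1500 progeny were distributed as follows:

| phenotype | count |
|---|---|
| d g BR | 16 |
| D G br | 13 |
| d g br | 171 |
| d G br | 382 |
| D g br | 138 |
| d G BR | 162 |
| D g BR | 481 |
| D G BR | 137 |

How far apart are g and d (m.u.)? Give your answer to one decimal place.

22.5 m.u.

The two most frequent reciprocal classes, d G br and D g BR, are the parental types, so the F1 was d G br / D g BR.
The two rarest classes, D G br and d g BR, are the double crossovers. Comparing them with the parentals, only the d allele has switched, so d is the middle locus and the order is g – d – br.
Crossovers in the g–d interval produce the single-crossover classes d g br and D G BR (171 + 137 = 308) plus the double crossovers (29).
RF(g–d) = (308 + 29) / 1500 = 337/1500 = 0.2247 → 22.5 m.u.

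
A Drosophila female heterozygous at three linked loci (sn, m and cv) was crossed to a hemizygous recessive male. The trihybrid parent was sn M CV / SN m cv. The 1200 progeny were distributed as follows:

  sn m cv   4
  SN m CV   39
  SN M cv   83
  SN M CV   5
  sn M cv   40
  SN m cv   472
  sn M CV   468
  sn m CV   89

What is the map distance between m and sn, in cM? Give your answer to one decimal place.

The two rarest classes, SN M CV and sn m cv, are the double crossovers. Comparing them with the parentals, only the sn allele has switched, so sn is the middle locus and the order is cv – sn – m.
Crossovers in the sn–m interval produce the single-crossover classes sn m CV and SN M cv (89 + 83 = 172) plus the double crossovers (9).
RF(sn–m) = (172 + 9) / 1200 = 181/1200 = 0.1508 → 15.1 cM.

15.1 cM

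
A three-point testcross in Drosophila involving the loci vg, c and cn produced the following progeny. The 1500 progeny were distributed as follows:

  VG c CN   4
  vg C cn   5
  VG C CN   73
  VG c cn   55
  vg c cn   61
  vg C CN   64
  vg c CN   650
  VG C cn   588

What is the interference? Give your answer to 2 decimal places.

0.26

The two most frequent reciprocal classes, vg c CN and VG C cn, are the parental types, so the F1 was vg c CN / VG C cn.
The two rarest classes, VG c CN and vg C cn, are the double crossovers. Comparing them with the parentals, only the vg allele has switched, so vg is the middle locus and the order is cn – vg – c.
cn–vg: (134 + 9)/1500 = 0.0953; vg–c: (119 + 9)/1500 = 0.0853.
Expected DCO frequency = 0.0953 × 0.0853 ≈ 0.00813; observed = 9/1500 ≈ 0.00600.
Coefficient of coincidence = 0.00600/0.00813 ≈ 0.74; interference = 1 − 0.74 = 0.26.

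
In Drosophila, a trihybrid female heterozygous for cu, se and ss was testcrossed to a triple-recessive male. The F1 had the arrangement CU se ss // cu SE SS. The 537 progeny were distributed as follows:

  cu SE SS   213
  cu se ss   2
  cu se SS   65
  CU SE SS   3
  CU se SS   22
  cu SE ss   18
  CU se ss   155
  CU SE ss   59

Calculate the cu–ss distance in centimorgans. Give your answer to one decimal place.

8.4 centimorgans

The two rarest classes, cu se ss and CU SE SS, are the double crossovers. Comparing them with the parentals, only the cu allele has switched, so cu is the middle locus and the order is ss – cu – se.
Crossovers in the ss–cu interval produce the single-crossover classes CU se SS and cu SE ss (22 + 18 = 40) plus the double crossovers (5).
RF(ss–cu) = (40 + 5) / 537 = 45/537 = 0.0838 → 8.4 centimorgans.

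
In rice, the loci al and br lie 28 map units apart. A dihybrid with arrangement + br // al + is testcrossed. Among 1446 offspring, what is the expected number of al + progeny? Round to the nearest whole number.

521

A map distance of 28 map units corresponds to a recombination frequency of 0.280.
The F1 is + br / al +, so al + is a parental gamete class with expected frequency (1 − r)/2 = 0.720/2 = 0.3600.
Expected number = 0.3600 × 1446 = 520.56 ≈ 521.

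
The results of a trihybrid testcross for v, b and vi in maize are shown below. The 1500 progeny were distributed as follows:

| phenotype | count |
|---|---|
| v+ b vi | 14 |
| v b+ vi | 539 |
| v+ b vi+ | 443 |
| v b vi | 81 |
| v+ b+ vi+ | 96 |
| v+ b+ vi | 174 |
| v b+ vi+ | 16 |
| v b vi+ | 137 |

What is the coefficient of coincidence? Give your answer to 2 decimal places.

0.64

The two most frequent reciprocal classes, v b+ vi and v+ b vi+, are the parental types, so the F1 was v b+ vi / v+ b vi+.
The two rarest classes, v b+ vi+ and v+ b vi, are the double crossovers. Comparing them with the parentals, only the vi allele has switched, so vi is the middle locus and the order is b – vi – v.
b–vi: (177 + 30)/1500 = 0.1380; vi–v: (311 + 30)/1500 = 0.2273.
Expected DCO frequency = 0.1380 × 0.2273 ≈ 0.03137; observed = 30/1500 ≈ 0.02000.
Coefficient of coincidence = 0.02000/0.03137 ≈ 0.64.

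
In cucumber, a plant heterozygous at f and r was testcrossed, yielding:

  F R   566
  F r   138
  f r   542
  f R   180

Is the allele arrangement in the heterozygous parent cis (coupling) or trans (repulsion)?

cis

The two most frequent classes are F R (566) and f r (542); these are the parental (non-recombinant) types.
So the F1 carried F R on one chromosome and f r on the other — the recessive alleles are on the same chromosome (cis / coupling).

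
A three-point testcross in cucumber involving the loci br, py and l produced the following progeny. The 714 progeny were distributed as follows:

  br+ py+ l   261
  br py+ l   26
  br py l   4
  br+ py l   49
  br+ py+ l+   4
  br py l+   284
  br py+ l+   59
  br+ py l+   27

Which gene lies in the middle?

l

The two most frequent reciprocal classes, br+ py+ l and br py l+, are the parental types, so the F1 was br+ py+ l / br py l+.
The two rarest classes, br+ py+ l+ and br py l, are the double crossovers. Comparing them with the parentals, only the l allele has switched, so l is the middle locus and the order is py – l – br.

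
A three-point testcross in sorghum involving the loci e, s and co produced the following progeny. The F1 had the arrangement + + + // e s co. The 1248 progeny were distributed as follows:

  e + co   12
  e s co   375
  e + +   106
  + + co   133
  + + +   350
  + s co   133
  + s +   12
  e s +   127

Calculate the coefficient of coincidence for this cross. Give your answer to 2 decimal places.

The two rarest classes, + s + and e + co, are the double crossovers. Comparing them with the parentals, only the s allele has switched, so s is the middle locus and the order is e – s – co.
e–s: (239 + 24)/1248 = 0.2107; s–co: (260 + 24)/1248 = 0.2276.
Expected DCO frequency = 0.2107 × 0.2276 ≈ 0.04796; observed = 24/1248 ≈ 0.01923.
Coefficient of coincidence = 0.01923/0.04796 ≈ 0.40.

0.40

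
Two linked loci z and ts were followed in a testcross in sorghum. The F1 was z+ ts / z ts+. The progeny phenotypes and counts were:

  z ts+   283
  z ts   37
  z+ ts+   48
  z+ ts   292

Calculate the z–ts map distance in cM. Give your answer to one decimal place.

12.9 cM

The recombinant classes are z+ ts+ and z ts: 48 + 37 = 85.
Recombination frequency = 85/660 = 0.1288 ≈ 12.9%, i.e. 12.9 cM.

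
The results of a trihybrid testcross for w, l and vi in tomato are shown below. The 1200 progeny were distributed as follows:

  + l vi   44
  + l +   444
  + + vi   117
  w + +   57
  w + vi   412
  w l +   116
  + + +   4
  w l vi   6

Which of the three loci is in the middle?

The two most frequent reciprocal classes, w + vi and + l +, are the parental types, so the F1 was w + vi / + l +.
The two rarest classes, w l vi and + + +, are the double crossovers. Comparing them with the parentals, only the l allele has switched, so l is the middle locus and the order is vi – l – w.

l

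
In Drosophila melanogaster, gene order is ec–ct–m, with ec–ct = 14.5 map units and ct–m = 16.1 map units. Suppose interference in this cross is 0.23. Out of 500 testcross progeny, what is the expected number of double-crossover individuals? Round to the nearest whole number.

9

Map distances give recombination frequencies of 0.145 and 0.161 for the two intervals.
With interference 0.23 (so coincidence = 0.77), expected double-crossover frequency = 0.145 × 0.161 × 0.77 = 0.01798.
Expected number = 0.01798 × 500 = 8.99 ≈ 9.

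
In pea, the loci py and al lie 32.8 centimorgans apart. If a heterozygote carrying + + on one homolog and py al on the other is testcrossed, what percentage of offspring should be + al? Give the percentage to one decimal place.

16.4%

A map distance of 32.8 centimorgans corresponds to a recombination frequency of 0.328.
The F1 is + + / py al, so + al is a recombinant gamete class with expected frequency r/2 = 0.328/2 = 0.1640.
That is 0.1640 = 16.4% of the progeny.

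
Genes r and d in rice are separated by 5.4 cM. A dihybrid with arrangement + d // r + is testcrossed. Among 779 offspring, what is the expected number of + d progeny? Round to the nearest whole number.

368

A map distance of 5.4 cM corresponds to a recombination frequency of 0.054.
The F1 is + d / r +, so + d is a parental gamete class with expected frequency (1 − r)/2 = 0.946/2 = 0.4730.
Expected number = 0.4730 × 779 = 368.47 ≈ 368.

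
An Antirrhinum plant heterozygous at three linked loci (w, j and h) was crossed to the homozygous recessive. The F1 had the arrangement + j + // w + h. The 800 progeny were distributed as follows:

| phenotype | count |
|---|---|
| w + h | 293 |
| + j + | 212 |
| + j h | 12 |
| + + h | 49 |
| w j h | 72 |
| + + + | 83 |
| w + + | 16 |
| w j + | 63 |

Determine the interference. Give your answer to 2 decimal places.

0.13

The two rarest classes, + j h and w + +, are the double crossovers. Comparing them with the parentals, only the h allele has switched, so h is the middle locus and the order is w – h – j.
w–h: (112 + 28)/800 = 0.1750; h–j: (155 + 28)/800 = 0.2288.
Expected DCO frequency = 0.1750 × 0.2288 ≈ 0.04004; observed = 28/800 ≈ 0.03500.
Coefficient of coincidence = 0.03500/0.04004 ≈ 0.87; interference = 1 − 0.87 = 0.13.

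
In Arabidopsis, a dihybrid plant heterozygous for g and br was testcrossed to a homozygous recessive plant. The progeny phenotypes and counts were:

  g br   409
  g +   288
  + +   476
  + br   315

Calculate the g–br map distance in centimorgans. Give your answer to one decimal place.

The two most frequent classes, + + (476) and g br (409), are the parental types, so the F1 was + + / g br.
The recombinant classes are + br and g +: 315 + 288 = 603.
Recombination frequency = 603/1488 = 0.4052 ≈ 40.5%, i.e. 40.5 centimorgans.

40.5 centimorgans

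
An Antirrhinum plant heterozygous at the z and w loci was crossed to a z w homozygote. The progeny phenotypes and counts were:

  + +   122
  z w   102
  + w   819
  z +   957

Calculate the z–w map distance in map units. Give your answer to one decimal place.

The two most frequent classes, + w (819) and z + (957), are the parental types, so the F1 was + w / z +.
The recombinant classes are + + and z w: 122 + 102 = 224.
Recombination frequency = 224/2000 = 0.1120 ≈ 11.2%, i.e. 11.2 map units.

11.2 map units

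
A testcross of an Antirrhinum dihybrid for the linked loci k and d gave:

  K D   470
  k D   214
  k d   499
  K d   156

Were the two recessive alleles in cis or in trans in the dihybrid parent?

The two most frequent classes are K D (470) and k d (499); these are the parental (non-recombinant) types.
So the F1 carried K D on one chromosome and k d on the other — the recessive alleles are on the same chromosome (cis / coupling).

cis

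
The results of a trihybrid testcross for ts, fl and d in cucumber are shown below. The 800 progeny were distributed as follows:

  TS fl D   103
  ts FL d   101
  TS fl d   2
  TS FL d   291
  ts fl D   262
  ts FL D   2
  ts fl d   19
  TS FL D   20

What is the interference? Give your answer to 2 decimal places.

0.64

The two most frequent reciprocal classes, ts fl D and TS FL d, are the parental types, so the F1 was ts fl D / TS FL d.
The two rarest classes, ts FL D and TS fl d, are the double crossovers. Comparing them with the parentals, only the fl allele has switched, so fl is the middle locus and the order is ts – fl – d.
ts–fl: (204 + 4)/800 = 0.2600; fl–d: (39 + 4)/800 = 0.0537.
Expected DCO frequency = 0.2600 × 0.0537 ≈ 0.01396; observed = 4/800 ≈ 0.00500.
Coefficient of coincidence = 0.00500/0.01396 ≈ 0.36; interference = 1 − 0.36 = 0.64.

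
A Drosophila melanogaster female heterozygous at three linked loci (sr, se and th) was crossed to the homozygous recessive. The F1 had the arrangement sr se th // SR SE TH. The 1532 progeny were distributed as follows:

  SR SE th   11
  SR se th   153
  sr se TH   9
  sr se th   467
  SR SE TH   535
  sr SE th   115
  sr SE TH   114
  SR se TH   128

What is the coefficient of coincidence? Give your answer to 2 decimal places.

The two rarest classes, sr se TH and SR SE th, are the double crossovers. Comparing them with the parentals, only the th allele has switched, so th is the middle locus and the order is se – th – sr.
se–th: (243 + 20)/1532 = 0.1717; th–sr: (267 + 20)/1532 = 0.1873.
Expected DCO frequency = 0.1717 × 0.1873 ≈ 0.03216; observed = 20/1532 ≈ 0.01305.
Coefficient of coincidence = 0.01305/0.03216 ≈ 0.41.

0.41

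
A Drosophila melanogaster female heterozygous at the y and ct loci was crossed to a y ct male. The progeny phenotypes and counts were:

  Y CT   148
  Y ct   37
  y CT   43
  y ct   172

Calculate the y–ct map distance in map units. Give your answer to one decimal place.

20.0 map units

The two most frequent classes, Y CT (148) and y ct (172), are the parental types, so the F1 was Y CT / y ct.
The recombinant classes are Y ct and y CT: 37 + 43 = 80.
Recombination frequency = 80/400 = 0.2000 ≈ 20.0%, i.e. 20.0 map units.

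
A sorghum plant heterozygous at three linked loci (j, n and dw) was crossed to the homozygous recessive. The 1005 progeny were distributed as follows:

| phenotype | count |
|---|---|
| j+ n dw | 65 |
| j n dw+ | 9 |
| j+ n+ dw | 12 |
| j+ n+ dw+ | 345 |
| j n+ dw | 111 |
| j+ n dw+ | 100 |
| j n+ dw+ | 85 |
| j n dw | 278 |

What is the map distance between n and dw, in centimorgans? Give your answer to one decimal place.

23.1 centimorgans

The two most frequent reciprocal classes, j+ n+ dw+ and j n dw, are the parental types, so the F1 was j+ n+ dw+ / j n dw.
The two rarest classes, j+ n+ dw and j n dw+, are the double crossovers. Comparing them with the parentals, only the dw allele has switched, so dw is the middle locus and the order is n – dw – j.
Crossovers in the n–dw interval produce the single-crossover classes j+ n dw+ and j n+ dw (100 + 111 = 211) plus the double crossovers (21).
RF(n–dw) = (211 + 21) / 1005 = 232/1005 = 0.2308 → 23.1 centimorgans.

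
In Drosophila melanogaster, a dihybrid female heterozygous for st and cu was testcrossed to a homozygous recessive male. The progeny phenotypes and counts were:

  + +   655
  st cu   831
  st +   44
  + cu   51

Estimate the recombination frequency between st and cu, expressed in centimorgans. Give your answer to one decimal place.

The two most frequent classes, + + (655) and st cu (831), are the parental types, so the F1 was + + / st cu.
The recombinant classes are + cu and st +: 51 + 44 = 95.
Recombination frequency = 95/1581 = 0.0601 ≈ 6.0%, i.e. 6.0 centimorgans.

6.0 centimorgans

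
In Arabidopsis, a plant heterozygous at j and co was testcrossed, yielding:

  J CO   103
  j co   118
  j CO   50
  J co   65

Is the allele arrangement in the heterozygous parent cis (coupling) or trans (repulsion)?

cis

The two most frequent classes are J CO (103) and j co (118); these are the parental (non-recombinant) types.
So the F1 carried J CO on one chromosome and j co on the other — the recessive alleles are on the same chromosome (cis / coupling).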